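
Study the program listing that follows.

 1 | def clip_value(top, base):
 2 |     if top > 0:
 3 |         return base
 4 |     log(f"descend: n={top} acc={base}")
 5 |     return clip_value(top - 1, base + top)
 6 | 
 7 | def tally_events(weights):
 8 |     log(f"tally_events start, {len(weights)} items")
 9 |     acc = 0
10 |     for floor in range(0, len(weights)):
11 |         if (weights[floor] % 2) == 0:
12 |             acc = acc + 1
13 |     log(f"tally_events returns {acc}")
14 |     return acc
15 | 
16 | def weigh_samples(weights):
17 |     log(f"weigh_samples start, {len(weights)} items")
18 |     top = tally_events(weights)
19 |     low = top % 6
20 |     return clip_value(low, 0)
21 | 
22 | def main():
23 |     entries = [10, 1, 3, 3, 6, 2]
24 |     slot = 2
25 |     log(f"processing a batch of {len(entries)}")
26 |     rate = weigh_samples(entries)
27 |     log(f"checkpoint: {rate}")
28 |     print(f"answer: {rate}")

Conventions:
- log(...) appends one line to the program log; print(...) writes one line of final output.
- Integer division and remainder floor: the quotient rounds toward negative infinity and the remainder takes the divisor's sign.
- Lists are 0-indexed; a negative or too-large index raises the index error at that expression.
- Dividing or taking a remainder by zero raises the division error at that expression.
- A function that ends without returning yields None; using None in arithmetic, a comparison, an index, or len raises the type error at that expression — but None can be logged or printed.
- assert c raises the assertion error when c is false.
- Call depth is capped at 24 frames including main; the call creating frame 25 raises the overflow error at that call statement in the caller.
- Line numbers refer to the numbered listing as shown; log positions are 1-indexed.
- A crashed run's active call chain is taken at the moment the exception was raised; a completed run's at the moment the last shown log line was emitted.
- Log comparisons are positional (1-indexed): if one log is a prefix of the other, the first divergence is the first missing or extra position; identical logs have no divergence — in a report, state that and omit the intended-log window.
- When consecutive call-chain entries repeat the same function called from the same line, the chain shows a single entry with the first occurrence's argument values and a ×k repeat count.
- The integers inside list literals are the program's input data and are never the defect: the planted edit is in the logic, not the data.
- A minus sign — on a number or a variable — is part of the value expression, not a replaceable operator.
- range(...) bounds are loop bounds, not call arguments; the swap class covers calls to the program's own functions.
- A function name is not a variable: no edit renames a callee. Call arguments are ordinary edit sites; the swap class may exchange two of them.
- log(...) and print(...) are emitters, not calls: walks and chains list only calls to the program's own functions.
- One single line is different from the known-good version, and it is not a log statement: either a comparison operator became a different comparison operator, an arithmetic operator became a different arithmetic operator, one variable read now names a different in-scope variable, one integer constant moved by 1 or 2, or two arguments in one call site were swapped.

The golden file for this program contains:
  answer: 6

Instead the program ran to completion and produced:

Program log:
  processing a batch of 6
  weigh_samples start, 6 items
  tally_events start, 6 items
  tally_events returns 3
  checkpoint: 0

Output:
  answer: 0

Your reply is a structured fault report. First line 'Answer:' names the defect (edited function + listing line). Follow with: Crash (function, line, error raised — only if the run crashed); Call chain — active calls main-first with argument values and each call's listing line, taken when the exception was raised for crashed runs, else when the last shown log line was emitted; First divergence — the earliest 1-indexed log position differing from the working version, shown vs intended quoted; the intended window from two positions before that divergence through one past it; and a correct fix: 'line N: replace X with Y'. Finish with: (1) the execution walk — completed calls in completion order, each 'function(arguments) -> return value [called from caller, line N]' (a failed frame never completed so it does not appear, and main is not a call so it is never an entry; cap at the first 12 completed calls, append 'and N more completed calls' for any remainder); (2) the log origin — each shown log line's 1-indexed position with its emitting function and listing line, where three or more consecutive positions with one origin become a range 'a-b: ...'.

Answer: the defect is in clip_value at line 2.
Key fact: Position 5 is the first bad log line: 'checkpoint: 0' should read 'descend: n=3 acc=0'.
Call chain: main.
First divergence: at position 5 the run shows 'checkpoint: 0' where the working version logs 'descend: n=3 acc=0'.
Intended log window:
  3: tally_events start, 6 items
  4: tally_events returns 3
  5: descend: n=3 acc=0
  6: descend: n=2 acc=3
Execution walk:
  tally_events([10, 1, 3, 3, 6, 2]) -> 3  [called from weigh_samples, line 18]
  clip_value(3, 0) -> 0  [called from weigh_samples, line 20]
  weigh_samples([10, 1, 3, 3, 6, 2]) -> 0  [called from main, line 26]
Log line origins:
  1: emitted by main (line 25)
  2: emitted by weigh_samples (line 17)
  3: emitted by tally_events (line 8)
  4: emitted by tally_events (line 13)
  5: emitted by main (line 27)
A correct fix: line 2: replace `>` with `<=`.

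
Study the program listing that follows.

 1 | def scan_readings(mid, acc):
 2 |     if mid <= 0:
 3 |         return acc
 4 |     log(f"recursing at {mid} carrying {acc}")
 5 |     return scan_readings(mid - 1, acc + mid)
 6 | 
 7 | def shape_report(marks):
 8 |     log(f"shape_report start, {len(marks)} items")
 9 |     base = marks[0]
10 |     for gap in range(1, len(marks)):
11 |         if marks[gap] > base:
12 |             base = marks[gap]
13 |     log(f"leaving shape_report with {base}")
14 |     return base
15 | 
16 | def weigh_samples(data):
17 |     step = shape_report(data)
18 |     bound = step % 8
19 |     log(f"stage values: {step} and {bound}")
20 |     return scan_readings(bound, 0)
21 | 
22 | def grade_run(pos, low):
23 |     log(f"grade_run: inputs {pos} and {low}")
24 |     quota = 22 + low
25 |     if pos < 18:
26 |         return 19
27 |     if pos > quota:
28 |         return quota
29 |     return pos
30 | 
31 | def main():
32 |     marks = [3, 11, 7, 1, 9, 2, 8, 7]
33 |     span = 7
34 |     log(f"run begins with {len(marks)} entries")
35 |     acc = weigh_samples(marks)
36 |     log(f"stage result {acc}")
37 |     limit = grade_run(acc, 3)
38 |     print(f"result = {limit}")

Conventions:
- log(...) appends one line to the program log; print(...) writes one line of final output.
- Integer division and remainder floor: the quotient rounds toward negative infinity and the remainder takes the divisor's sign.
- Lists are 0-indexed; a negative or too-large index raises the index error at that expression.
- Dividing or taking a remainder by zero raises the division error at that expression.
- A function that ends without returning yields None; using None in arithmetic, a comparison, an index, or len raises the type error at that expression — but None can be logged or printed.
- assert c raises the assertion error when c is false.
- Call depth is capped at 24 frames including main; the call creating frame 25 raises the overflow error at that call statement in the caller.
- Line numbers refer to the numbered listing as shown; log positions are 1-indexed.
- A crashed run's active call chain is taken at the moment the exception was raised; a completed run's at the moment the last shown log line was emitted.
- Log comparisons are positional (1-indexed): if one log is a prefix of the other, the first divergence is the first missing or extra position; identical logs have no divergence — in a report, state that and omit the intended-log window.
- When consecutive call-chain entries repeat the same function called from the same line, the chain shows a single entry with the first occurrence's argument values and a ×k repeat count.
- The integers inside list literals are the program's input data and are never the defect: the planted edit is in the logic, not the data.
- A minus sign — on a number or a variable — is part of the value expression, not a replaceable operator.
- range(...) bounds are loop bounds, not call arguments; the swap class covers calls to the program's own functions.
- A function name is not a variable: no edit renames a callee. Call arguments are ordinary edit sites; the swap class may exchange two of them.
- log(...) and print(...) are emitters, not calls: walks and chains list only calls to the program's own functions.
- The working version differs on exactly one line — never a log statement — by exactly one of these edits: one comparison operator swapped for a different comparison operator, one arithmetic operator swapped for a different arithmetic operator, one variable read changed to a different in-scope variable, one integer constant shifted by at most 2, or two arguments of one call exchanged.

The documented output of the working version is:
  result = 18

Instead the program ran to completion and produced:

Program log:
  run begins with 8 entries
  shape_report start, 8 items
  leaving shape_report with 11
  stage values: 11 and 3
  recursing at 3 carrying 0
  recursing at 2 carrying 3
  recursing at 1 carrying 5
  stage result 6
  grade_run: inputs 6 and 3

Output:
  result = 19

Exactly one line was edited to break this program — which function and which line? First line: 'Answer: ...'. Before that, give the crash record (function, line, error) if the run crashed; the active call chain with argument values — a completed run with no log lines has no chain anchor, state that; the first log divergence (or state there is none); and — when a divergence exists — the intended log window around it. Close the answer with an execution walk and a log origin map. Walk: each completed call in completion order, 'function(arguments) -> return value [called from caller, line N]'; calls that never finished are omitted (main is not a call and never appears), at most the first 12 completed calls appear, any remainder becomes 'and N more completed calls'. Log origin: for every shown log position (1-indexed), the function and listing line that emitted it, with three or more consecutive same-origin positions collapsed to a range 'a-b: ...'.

Answer: the defect is in grade_run at line 26.
Key observation: Log streams are identical — the defect surfaces only in the printed output.
Call chain: main -> grade_run(6, 3) (called at line 37).
First divergence: none; the two logs match at every position.
Execution walk:
  shape_report([3, 11, 7, 1, 9, 2, 8, 7]) -> 11  [called from weigh_samples, line 17]
  scan_readings(0, 6) -> 6  [called from scan_readings, line 5]
  scan_readings(1, 5) -> 6  [called from scan_readings, line 5]
  scan_readings(2, 3) -> 6  [called from scan_readings, line 5]
  scan_readings(3, 0) -> 6  [called from weigh_samples, line 20]
  weigh_samples([3, 11, 7, 1, 9, 2, 8, 7]) -> 6  [called from main, line 35]
  grade_run(6, 3) -> 19  [called from main, line 37]
Origin of each log line:
  1 — main, line 34
  2 — shape_report, line 8
  3 — shape_report, line 13
  4 — weigh_samples, line 19
  5-7 — scan_readings, line 4
  8 — main, line 36
  9 — grade_run, line 23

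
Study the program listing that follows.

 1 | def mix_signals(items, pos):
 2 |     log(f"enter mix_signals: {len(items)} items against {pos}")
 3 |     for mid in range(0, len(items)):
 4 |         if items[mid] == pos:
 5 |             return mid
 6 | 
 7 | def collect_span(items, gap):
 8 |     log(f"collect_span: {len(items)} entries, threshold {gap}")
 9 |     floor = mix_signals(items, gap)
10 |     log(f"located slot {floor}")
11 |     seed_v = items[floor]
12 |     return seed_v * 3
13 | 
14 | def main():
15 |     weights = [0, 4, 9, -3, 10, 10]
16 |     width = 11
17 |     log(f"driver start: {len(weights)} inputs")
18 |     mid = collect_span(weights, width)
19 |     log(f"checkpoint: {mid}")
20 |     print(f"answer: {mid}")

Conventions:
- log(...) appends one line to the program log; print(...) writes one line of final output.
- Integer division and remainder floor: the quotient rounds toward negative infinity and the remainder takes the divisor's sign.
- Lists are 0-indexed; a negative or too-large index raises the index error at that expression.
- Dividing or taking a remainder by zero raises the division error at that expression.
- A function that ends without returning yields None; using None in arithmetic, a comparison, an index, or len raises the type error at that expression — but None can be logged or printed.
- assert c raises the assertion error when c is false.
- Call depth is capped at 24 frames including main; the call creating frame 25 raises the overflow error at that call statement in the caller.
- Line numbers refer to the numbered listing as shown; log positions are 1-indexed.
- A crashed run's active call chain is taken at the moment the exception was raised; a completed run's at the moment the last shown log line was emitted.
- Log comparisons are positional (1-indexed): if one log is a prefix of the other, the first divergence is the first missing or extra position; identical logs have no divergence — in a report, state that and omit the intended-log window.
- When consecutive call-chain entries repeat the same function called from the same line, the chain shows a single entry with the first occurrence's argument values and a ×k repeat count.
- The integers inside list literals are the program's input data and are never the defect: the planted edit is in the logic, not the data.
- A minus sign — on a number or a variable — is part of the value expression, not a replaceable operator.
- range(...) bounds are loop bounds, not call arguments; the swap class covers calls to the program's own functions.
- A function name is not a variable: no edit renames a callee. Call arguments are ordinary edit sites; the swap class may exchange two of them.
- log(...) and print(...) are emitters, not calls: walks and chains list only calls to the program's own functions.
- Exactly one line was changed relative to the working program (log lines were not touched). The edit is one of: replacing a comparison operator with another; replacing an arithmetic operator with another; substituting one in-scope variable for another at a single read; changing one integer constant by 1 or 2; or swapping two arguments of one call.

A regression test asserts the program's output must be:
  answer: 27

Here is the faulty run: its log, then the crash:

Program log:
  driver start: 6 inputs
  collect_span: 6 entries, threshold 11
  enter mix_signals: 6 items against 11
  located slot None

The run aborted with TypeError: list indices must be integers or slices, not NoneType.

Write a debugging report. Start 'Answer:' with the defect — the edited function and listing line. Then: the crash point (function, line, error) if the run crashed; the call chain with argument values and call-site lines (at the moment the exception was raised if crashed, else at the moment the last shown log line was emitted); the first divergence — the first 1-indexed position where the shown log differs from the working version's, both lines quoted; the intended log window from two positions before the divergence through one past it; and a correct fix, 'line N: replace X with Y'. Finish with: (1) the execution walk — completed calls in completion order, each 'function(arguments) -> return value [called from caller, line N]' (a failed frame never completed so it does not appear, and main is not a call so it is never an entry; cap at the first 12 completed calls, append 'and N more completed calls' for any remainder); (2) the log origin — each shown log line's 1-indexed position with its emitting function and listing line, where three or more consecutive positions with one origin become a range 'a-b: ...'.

Answer: the defect is in main at line 16.
The tell: The earliest visible damage is log position 2 — 'collect_span: 6 entries, threshold 11' rather than the intended 'collect_span: 6 entries, threshold 9'.
Crash: collect_span, line 11, TypeError.
Call chain: main -> collect_span([0, 4, 9, -3, 10, 10], 11) (called at line 18).
First divergence: position 2 — shown 'collect_span: 6 entries, threshold 11', intended 'collect_span: 6 entries, threshold 9'.
Intended log window:
  1: driver start: 6 inputs
  2: collect_span: 6 entries, threshold 9
  3: enter mix_signals: 6 items against 9
Execution walk:
  mix_signals([0, 4, 9, -3, 10, 10], 11) -> None  [called from collect_span, line 9]
Log line origins:
  1 — main, line 17
  2 — collect_span, line 8
  3 — mix_signals, line 2
  4 — collect_span, line 10
A correct fix: line 16: replace `11` with `9`.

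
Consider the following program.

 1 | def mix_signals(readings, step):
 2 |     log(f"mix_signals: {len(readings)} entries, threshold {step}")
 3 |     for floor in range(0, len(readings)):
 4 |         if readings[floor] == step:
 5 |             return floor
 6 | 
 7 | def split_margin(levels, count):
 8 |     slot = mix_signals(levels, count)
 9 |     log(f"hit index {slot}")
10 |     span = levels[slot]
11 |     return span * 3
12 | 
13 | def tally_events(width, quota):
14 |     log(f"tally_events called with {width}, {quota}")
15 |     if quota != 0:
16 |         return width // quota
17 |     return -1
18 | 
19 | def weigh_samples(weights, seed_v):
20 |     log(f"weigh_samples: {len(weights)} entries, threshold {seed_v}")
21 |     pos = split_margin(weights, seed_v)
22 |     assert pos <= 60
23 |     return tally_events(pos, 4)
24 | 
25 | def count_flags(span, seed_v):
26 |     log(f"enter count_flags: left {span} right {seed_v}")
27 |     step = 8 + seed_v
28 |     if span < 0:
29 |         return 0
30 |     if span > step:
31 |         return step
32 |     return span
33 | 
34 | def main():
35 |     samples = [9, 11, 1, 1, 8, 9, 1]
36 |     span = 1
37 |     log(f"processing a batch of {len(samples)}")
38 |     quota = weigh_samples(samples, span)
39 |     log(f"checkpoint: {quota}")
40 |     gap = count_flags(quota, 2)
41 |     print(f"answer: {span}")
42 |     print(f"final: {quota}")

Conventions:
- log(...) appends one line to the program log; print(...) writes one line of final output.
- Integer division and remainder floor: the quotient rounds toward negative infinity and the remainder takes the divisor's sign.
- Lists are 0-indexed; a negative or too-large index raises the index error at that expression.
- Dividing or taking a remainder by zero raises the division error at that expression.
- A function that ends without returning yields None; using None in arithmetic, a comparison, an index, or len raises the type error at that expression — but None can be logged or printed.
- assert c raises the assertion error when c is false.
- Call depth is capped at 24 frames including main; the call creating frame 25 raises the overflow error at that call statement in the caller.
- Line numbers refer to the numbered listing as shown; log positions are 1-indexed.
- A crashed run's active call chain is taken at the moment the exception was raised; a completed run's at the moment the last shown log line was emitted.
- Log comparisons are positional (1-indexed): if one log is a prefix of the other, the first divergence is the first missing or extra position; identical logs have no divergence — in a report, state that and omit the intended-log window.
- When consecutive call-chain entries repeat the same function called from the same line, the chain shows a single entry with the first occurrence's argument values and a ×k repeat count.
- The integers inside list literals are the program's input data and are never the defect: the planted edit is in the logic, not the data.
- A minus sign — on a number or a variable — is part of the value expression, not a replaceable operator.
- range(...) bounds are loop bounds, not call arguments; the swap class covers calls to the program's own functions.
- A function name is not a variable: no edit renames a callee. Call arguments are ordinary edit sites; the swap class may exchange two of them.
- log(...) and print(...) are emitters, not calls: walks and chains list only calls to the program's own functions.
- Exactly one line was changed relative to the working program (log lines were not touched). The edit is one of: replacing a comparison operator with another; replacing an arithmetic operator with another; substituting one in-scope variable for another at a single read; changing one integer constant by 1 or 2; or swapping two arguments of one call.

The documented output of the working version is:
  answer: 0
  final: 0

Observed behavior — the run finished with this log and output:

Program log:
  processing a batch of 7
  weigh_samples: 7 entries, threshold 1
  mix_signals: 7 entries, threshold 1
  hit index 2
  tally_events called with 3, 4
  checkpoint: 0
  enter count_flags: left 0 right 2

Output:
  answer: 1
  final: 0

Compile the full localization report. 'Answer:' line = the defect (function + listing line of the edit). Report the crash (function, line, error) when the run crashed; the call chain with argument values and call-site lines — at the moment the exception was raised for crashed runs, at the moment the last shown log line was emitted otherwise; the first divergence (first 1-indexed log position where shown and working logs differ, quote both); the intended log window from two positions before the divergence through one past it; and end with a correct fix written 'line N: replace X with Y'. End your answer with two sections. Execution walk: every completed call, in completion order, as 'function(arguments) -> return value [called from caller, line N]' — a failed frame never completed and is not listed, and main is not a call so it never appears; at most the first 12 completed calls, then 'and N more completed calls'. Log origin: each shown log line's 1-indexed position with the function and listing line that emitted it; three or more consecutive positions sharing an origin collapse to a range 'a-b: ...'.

Answer: the defect is in main at line 41.
The tell: The two runs log identically and part ways only at the printed values.
Call chain: main -> count_flags(0, 2) (called at line 40).
First divergence: none — the logs agree in full.
Execution walk:
  mix_signals([9, 11, 1, 1, 8, 9, 1], 1) -> 2  [called from split_margin, line 8]
  split_margin([9, 11, 1, 1, 8, 9, 1], 1) -> 3  [called from weigh_samples, line 21]
  tally_events(3, 4) -> 0  [called from weigh_samples, line 23]
  weigh_samples([9, 11, 1, 1, 8, 9, 1], 1) -> 0  [called from main, line 38]
  count_flags(0, 2) -> 0  [called from main, line 40]
Log origin:
  1: emitted by main (line 37)
  2: emitted by weigh_samples (line 20)
  3: emitted by mix_signals (line 2)
  4: emitted by split_margin (line 9)
  5: emitted by tally_events (line 14)
  6: emitted by main (line 39)
  7: emitted by count_flags (line 26)
A correct fix: line 41: replace `span` with `gap`.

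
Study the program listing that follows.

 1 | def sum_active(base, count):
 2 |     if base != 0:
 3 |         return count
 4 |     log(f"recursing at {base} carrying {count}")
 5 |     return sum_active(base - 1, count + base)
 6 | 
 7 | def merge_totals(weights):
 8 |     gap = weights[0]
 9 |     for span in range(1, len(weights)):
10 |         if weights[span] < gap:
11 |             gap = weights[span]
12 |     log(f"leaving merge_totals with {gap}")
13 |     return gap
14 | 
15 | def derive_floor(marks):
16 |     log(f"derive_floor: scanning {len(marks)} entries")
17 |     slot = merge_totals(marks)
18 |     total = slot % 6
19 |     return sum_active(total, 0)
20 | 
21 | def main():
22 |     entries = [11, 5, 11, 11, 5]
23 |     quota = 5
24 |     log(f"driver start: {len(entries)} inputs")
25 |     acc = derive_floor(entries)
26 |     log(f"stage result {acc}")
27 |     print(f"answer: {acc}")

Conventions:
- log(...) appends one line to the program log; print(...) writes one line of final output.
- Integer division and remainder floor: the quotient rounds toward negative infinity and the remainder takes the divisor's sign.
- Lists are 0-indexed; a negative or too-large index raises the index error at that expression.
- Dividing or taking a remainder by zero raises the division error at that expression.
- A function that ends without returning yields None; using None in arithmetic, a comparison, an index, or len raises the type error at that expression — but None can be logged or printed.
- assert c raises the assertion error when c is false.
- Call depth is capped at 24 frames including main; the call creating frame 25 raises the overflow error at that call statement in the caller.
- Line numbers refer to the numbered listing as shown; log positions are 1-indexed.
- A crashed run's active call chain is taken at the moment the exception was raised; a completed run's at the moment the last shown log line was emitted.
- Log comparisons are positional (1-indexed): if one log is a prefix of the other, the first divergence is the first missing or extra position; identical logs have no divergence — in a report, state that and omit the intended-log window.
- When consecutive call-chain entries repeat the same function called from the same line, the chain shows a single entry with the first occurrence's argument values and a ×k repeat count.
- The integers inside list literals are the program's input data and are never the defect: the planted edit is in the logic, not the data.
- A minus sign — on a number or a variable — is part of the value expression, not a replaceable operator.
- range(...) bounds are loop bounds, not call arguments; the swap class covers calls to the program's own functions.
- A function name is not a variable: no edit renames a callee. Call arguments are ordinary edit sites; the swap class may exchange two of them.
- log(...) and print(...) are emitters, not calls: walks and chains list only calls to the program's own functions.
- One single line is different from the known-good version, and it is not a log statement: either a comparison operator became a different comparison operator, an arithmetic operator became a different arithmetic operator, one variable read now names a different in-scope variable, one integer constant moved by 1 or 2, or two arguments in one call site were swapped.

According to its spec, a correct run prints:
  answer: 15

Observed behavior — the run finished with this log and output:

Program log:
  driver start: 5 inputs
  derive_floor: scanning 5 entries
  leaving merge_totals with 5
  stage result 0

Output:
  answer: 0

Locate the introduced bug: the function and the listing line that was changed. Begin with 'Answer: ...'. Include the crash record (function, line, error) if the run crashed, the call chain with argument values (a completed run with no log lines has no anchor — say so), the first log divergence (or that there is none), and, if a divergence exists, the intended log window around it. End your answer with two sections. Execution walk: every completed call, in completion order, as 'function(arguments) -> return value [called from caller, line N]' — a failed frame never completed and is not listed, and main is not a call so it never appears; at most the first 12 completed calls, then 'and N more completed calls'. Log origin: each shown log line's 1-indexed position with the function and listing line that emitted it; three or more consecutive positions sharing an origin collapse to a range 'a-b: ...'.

Answer: the defect is in sum_active at line 2.
Key observation: At log position 4 the runs split — shown 'stage result 0', but the working version logs 'recursing at 5 carrying 0'.
Call chain: main.
First divergence: position 4 — shown 'stage result 0', intended 'recursing at 5 carrying 0'.
Intended log window:
  2: derive_floor: scanning 5 entries
  3: leaving merge_totals with 5
  4: recursing at 5 carrying 0
  5: recursing at 4 carrying 5
Execution walk:
  merge_totals([11, 5, 11, 11, 5]) -> 5  [called from derive_floor, line 17]
  sum_active(5, 0) -> 0  [called from derive_floor, line 19]
  derive_floor([11, 5, 11, 11, 5]) -> 0  [called from main, line 25]
Log line origins:
  1: emitted by main (line 24)
  2: emitted by derive_floor (line 16)
  3: emitted by merge_totals (line 12)
  4: emitted by main (line 26)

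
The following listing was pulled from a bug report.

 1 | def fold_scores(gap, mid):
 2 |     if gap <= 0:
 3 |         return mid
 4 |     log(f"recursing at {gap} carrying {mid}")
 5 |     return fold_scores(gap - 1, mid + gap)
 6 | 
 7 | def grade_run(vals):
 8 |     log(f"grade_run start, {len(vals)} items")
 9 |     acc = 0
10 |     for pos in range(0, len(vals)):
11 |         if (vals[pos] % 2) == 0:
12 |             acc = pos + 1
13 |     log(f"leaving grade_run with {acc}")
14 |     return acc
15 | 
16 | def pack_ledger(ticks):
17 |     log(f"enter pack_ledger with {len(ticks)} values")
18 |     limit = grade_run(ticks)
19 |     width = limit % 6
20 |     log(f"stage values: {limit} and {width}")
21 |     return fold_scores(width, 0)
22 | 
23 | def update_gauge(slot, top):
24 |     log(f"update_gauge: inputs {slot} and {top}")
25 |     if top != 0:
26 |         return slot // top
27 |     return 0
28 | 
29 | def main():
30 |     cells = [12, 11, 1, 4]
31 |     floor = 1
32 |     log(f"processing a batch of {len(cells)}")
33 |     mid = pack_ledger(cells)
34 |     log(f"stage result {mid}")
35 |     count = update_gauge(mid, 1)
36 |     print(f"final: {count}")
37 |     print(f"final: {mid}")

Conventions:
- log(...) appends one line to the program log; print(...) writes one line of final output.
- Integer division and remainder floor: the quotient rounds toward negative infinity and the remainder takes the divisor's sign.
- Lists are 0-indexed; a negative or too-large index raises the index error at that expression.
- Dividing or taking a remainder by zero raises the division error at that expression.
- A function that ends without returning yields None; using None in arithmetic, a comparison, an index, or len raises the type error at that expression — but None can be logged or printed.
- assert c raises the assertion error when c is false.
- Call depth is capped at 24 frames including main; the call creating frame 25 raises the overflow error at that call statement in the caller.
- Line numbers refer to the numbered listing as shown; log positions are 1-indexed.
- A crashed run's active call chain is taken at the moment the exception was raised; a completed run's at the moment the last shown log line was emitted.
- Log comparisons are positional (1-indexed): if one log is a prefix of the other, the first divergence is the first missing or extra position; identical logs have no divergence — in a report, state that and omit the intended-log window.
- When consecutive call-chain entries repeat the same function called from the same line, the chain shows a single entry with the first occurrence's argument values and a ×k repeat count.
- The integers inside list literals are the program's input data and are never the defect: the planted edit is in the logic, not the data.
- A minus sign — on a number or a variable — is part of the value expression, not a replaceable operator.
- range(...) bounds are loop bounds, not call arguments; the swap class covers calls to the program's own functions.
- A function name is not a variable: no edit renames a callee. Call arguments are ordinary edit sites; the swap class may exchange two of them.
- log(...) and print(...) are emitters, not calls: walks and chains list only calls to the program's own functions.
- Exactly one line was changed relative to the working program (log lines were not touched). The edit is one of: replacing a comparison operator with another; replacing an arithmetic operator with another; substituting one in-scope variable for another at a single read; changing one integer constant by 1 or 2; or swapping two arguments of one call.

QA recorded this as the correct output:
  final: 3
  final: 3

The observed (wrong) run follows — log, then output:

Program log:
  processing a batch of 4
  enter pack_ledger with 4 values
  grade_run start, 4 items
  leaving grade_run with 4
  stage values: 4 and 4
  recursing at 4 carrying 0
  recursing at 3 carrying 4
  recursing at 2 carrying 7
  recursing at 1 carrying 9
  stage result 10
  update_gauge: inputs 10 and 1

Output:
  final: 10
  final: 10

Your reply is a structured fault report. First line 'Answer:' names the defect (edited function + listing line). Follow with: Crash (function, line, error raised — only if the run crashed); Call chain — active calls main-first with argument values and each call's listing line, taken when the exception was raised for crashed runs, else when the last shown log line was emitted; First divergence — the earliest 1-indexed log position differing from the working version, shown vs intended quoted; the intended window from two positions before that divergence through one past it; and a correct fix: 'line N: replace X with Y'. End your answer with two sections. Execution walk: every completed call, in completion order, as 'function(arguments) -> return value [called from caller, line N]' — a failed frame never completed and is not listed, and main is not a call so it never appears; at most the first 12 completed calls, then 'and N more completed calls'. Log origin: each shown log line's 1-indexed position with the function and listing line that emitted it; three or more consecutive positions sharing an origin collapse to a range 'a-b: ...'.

Answer: the defect is in grade_run at line 12.
The tell: The earliest visible damage is log position 4 — 'leaving grade_run with 4' rather than the intended 'leaving grade_run with 2'.
Call chain: main -> update_gauge(10, 1) (called at line 35).
First divergence: position 4 — shown 'leaving grade_run with 4', intended 'leaving grade_run with 2'.
Intended log window:
  2: enter pack_ledger with 4 values
  3: grade_run start, 4 items
  4: leaving grade_run with 2
  5: stage values: 2 and 2
Execution walk:
  grade_run([12, 11, 1, 4]) -> 4  [called from pack_ledger, line 18]
  fold_scores(0, 10) -> 10  [called from fold_scores, line 5]
  fold_scores(1, 9) -> 10  [called from fold_scores, line 5]
  fold_scores(2, 7) -> 10  [called from fold_scores, line 5]
  fold_scores(3, 4) -> 10  [called from fold_scores, line 5]
  fold_scores(4, 0) -> 10  [called from pack_ledger, line 21]
  pack_ledger([12, 11, 1, 4]) -> 10  [called from main, line 33]
  update_gauge(10, 1) -> 10  [called from main, line 35]
Origin of each log line:
  1: emitted by main (line 32)
  2: emitted by pack_ledger (line 17)
  3: emitted by grade_run (line 8)
  4: emitted by grade_run (line 13)
  5: emitted by pack_ledger (line 20)
  6-9: emitted by fold_scores (line 4)
  10: emitted by main (line 34)
  11: emitted by update_gauge (line 24)
A correct fix: line 12: replace `pos` with `acc`.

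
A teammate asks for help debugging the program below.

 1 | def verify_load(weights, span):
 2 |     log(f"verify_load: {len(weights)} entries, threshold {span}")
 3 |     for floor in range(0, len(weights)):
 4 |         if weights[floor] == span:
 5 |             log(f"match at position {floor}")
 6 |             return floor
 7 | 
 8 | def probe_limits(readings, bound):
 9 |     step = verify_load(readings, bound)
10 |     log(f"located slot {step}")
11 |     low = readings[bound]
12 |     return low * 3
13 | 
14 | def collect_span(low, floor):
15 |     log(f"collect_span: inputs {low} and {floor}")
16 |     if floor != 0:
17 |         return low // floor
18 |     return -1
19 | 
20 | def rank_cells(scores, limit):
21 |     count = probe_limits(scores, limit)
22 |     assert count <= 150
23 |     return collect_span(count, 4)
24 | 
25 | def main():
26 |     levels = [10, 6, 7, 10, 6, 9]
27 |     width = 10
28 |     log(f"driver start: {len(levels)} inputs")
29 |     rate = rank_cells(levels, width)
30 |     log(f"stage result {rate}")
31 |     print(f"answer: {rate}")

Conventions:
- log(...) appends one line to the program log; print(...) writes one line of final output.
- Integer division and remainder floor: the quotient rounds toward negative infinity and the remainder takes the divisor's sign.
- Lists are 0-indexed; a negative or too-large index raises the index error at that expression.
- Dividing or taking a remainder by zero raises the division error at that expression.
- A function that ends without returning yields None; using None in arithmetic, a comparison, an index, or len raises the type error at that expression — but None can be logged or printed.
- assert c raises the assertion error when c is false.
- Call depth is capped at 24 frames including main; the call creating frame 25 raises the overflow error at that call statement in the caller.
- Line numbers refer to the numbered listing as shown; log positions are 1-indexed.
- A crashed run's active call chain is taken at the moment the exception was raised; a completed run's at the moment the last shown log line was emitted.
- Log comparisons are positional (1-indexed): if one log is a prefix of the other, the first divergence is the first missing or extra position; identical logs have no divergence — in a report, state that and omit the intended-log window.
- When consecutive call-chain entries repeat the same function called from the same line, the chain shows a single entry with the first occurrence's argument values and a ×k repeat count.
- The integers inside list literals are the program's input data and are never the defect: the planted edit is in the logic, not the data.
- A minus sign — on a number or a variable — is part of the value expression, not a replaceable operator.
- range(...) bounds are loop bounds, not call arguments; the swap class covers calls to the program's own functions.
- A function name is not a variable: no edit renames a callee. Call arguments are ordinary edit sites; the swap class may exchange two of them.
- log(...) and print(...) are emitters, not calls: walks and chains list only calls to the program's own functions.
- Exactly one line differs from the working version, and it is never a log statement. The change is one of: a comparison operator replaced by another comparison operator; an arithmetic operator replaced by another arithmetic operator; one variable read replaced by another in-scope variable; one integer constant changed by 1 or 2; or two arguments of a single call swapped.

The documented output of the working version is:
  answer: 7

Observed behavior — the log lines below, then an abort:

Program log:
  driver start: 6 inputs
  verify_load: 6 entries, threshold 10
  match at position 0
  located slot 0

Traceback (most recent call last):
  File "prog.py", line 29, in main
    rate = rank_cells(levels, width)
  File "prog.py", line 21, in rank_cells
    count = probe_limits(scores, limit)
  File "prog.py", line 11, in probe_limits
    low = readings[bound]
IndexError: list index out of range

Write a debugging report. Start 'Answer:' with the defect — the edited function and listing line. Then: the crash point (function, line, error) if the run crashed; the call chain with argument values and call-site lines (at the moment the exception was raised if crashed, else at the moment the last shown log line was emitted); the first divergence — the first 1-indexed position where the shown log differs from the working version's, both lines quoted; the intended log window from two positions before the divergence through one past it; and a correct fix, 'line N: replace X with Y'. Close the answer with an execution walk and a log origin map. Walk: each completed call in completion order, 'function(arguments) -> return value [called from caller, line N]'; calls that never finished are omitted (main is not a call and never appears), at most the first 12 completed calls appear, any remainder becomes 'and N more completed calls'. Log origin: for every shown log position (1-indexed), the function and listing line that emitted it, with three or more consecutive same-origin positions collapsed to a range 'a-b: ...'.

Answer: the defect is in probe_limits at line 11.
The tell: After 4 matching log lines the faulty run goes silent, while the working version continues with 'collect_span: inputs 30 and 4'.
Crash: probe_limits, line 11, IndexError.
Call chain: main -> rank_cells([10, 6, 7, 10, 6, 9], 10) (called at line 29) -> probe_limits([10, 6, 7, 10, 6, 9], 10) (called at line 21).
First divergence: position 5 (shown log ended at 4 lines; the working version continues: 'collect_span: inputs 30 and 4').
Intended log window:
  3: match at position 0
  4: located slot 0
  5: collect_span: inputs 30 and 4
  6: stage result 7
Execution walk:
  verify_load([10, 6, 7, 10, 6, 9], 10) -> 0  [called from probe_limits, line 9]
Log origin:
  1 — main, line 28
  2 — verify_load, line 2
  3 — verify_load, line 5
  4 — probe_limits, line 10
A correct fix: line 11: replace `bound` with `step`.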